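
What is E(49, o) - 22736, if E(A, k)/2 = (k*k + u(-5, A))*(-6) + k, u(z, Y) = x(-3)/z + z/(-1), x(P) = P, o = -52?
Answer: -276776/5 ≈ -55355.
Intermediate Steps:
u(z, Y) = -z - 3/z (u(z, Y) = -3/z + z/(-1) = -3/z + z*(-1) = -3/z - z = -z - 3/z)
E(A, k) = -336/5 - 12*k**2 + 2*k (E(A, k) = 2*((k*k + (-1*(-5) - 3/(-5)))*(-6) + k) = 2*((k**2 + (5 - 3*(-1/5)))*(-6) + k) = 2*((k**2 + (5 + 3/5))*(-6) + k) = 2*((k**2 + 28/5)*(-6) + k) = 2*((28/5 + k**2)*(-6) + k) = 2*((-168/5 - 6*k**2) + k) = 2*(-168/5 + k - 6*k**2) = -336/5 - 12*k**2 + 2*k)
E(49, o) - 22736 = (-336/5 - 12*(-52)**2 + 2*(-52)) - 22736 = (-336/5 - 12*2704 - 104) - 22736 = (-336/5 - 32448 - 104) - 22736 = -163096/5 - 22736 = -276776/5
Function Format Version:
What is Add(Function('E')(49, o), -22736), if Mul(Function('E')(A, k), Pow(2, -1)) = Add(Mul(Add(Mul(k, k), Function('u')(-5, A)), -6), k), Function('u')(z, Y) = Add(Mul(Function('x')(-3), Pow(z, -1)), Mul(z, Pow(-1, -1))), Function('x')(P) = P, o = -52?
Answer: Rational(-276776, 5) ≈ -55355.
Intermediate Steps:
Function('u')(z, Y) = Add(Mul(-1, z), Mul(-3, Pow(z, -1))) (Function('u')(z, Y) = Add(Mul(-3, Pow(z, -1)), Mul(z, Pow(-1, -1))) = Add(Mul(-3, Pow(z, -1)), Mul(z, -1)) = Add(Mul(-3, Pow(z, -1)), Mul(-1, z)) = Add(Mul(-1, z), Mul(-3, Pow(z, -1))))
Function('E')(A, k) = Add(Rational(-336, 5), Mul(-12, Pow(k, 2)), Mul(2, k)) (Function('E')(A, k) = Mul(2, Add(Mul(Add(Mul(k, k), Add(Mul(-1, -5), Mul(-3, Pow(-5, -1)))), -6), k)) = Mul(2, Add(Mul(Add(Pow(k, 2), Add(5, Mul(-3, Rational(-1, 5)))), -6), k)) = Mul(2, Add(Mul(Add(Pow(k, 2), Add(5, Rational(3, 5))), -6), k)) = Mul(2, Add(Mul(Add(Pow(k, 2), Rational(28, 5)), -6), k)) = Mul(2, Add(Mul(Add(Rational(28, 5), Pow(k, 2)), -6), k)) = Mul(2, Add(Add(Rational(-168, 5), Mul(-6, Pow(k, 2))), k)) = Mul(2, Add(Rational(-168, 5), k, Mul(-6, Pow(k, 2)))) = Add(Rational(-336, 5), Mul(-12, Pow(k, 2)), Mul(2, k)))
Add(Function('E')(49, o), -22736) = Add(Add(Rational(-336, 5), Mul(-12, Pow(-52, 2)), Mul(2, -52)), -22736) = Add(Add(Rational(-336, 5), Mul(-12, 2704), -104), -22736) = Add(Add(Rational(-336, 5), -32448, -104), -22736) = Add(Rational(-163096, 5), -22736) = Rational(-276776, 5)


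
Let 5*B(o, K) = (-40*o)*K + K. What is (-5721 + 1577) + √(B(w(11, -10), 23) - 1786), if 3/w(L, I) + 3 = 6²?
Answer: -4144 + I*√5439335/55 ≈ -4144.0 + 42.404*I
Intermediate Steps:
w(L, I) = 1/11 (w(L, I) = 3/(-3 + 6²) = 3/(-3 + 36) = 3/33 = 3*(1/33) = 1/11)
B(o, K) = K/5 - 8*K*o (B(o, K) = ((-40*o)*K + K)/5 = (-40*K*o + K)/5 = (K - 40*K*o)/5 = K/5 - 8*K*o)
(-5721 + 1577) + √(B(w(11, -10), 23) - 1786) = (-5721 + 1577) + √((⅕)*23*(1 - 40*1/11) - 1786) = -4144 + √((⅕)*23*(1 - 40/11) - 1786) = -4144 + √((⅕)*23*(-29/11) - 1786) = -4144 + √(-667/55 - 1786) = -4144 + √(-98897/55) = -4144 + I*√5439335/55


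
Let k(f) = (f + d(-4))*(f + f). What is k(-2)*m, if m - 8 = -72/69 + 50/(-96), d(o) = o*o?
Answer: -49735/138 ≈ -360.40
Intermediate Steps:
d(o) = o²
k(f) = 2*f*(16 + f) (k(f) = (f + (-4)²)*(f + f) = (f + 16)*(2*f) = (16 + f)*(2*f) = 2*f*(16 + f))
m = 7105/1104 (m = 8 + (-72/69 + 50/(-96)) = 8 + (-72*1/69 + 50*(-1/96)) = 8 + (-24/23 - 25/48) = 8 - 1727/1104 = 7105/1104 ≈ 6.4357)
k(-2)*m = (2*(-2)*(16 - 2))*(7105/1104) = (2*(-2)*14)*(7105/1104) = -56*7105/1104 = -49735/138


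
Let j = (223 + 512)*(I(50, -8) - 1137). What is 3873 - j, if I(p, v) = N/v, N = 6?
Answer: 3360477/4 ≈ 8.4012e+5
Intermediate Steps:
I(p, v) = 6/v
j = -3344985/4 (j = (223 + 512)*(6/(-8) - 1137) = 735*(6*(-⅛) - 1137) = 735*(-¾ - 1137) = 735*(-4551/4) = -3344985/4 ≈ -8.3625e+5)
3873 - j = 3873 - 1*(-3344985/4) = 3873 + 3344985/4 = 3360477/4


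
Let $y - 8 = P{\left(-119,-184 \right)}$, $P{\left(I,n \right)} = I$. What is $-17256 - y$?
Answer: $-17145$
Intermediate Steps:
$y = -111$ ($y = 8 - 119 = -111$)
$-17256 - y = -17256 - -111 = -17256 + 111 = -17145$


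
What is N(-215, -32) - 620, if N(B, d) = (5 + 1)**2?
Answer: -584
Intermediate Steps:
N(B, d) = 36 (N(B, d) = 6**2 = 36)
N(-215, -32) - 620 = 36 - 620 = -584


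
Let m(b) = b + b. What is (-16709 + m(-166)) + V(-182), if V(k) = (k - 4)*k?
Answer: 16811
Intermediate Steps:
m(b) = 2*b
V(k) = k*(-4 + k) (V(k) = (-4 + k)*k = k*(-4 + k))
(-16709 + m(-166)) + V(-182) = (-16709 + 2*(-166)) - 182*(-4 - 182) = (-16709 - 332) - 182*(-186) = -17041 + 33852 = 16811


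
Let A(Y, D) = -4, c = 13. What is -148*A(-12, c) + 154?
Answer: 746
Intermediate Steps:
-148*A(-12, c) + 154 = -148*(-4) + 154 = 592 + 154 = 746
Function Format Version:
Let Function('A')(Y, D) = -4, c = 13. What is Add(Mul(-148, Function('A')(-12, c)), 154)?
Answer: 746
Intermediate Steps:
Add(Mul(-148, Function('A')(-12, c)), 154) = Add(Mul(-148, -4), 154) = Add(592, 154) = 746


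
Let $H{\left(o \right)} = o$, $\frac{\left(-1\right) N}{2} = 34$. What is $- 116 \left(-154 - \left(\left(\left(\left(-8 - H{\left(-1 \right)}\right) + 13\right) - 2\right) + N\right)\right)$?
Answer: $10440$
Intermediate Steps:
$N = -68$ ($N = \left(-2\right) 34 = -68$)
$- 116 \left(-154 - \left(\left(\left(\left(-8 - H{\left(-1 \right)}\right) + 13\right) - 2\right) + N\right)\right) = - 116 \left(-154 - \left(\left(\left(\left(-8 - -1\right) + 13\right) - 2\right) - 68\right)\right) = - 116 \left(-154 - \left(\left(\left(\left(-8 + 1\right) + 13\right) - 2\right) - 68\right)\right) = - 116 \left(-154 - \left(\left(\left(-7 + 13\right) - 2\right) - 68\right)\right) = - 116 \left(-154 - \left(\left(6 - 2\right) - 68\right)\right) = - 116 \left(-154 - \left(4 - 68\right)\right) = - 116 \left(-154 - -64\right) = - 116 \left(-154 + 64\right) = \left(-116\right) \left(-90\right) = 10440$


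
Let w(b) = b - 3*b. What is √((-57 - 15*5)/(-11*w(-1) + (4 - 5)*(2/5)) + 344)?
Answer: √68579/14 ≈ 18.705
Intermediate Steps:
w(b) = -2*b
√((-57 - 15*5)/(-11*w(-1) + (4 - 5)*(2/5)) + 344) = √((-57 - 15*5)/(-(-22)*(-1) + (4 - 5)*(2/5)) + 344) = √((-57 - 75)/(-11*2 - 2/5) + 344) = √(-132/(-22 - 1*⅖) + 344) = √(-132/(-22 - ⅖) + 344) = √(-132/(-112/5) + 344) = √(-132*(-5/112) + 344) = √(165/28 + 344) = √(9797/28) = √68579/14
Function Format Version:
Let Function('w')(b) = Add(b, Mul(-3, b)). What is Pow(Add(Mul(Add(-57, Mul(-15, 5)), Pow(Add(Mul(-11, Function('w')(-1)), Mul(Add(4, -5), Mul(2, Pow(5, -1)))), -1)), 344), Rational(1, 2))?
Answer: Mul(Rational(1, 14), Pow(68579, Rational(1, 2))) ≈ 18.705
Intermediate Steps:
Function('w')(b) = Mul(-2, b)
Pow(Add(Mul(Add(-57, Mul(-15, 5)), Pow(Add(Mul(-11, Function('w')(-1)), Mul(Add(4, -5), Mul(2, Pow(5, -1)))), -1)), 344), Rational(1, 2)) = Pow(Add(Mul(Add(-57, Mul(-15, 5)), Pow(Add(Mul(-11, Mul(-2, -1)), Mul(Add(4, -5), Mul(2, Pow(5, -1)))), -1)), 344), Rational(1, 2)) = Pow(Add(Mul(Add(-57, -75), Pow(Add(Mul(-11, 2), Mul(-1, Mul(2, Rational(1, 5)))), -1)), 344), Rational(1, 2)) = Pow(Add(Mul(-132, Pow(Add(-22, Mul(-1, Rational(2, 5))), -1)), 344), Rational(1, 2)) = Pow(Add(Mul(-132, Pow(Add(-22, Rational(-2, 5)), -1)), 344), Rational(1, 2)) = Pow(Add(Mul(-132, Pow(Rational(-112, 5), -1)), 344), Rational(1, 2)) = Pow(Add(Mul(-132, Rational(-5, 112)), 344), Rational(1, 2)) = Pow(Add(Rational(165, 28), 344), Rational(1, 2)) = Pow(Rational(9797, 28), Rational(1, 2)) = Mul(Rational(1, 14), Pow(68579, Rational(1, 2)))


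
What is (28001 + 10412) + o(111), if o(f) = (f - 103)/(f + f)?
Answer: 4263847/111 ≈ 38413.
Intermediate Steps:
o(f) = (-103 + f)/(2*f) (o(f) = (-103 + f)/((2*f)) = (-103 + f)*(1/(2*f)) = (-103 + f)/(2*f))
(28001 + 10412) + o(111) = (28001 + 10412) + (½)*(-103 + 111)/111 = 38413 + (½)*(1/111)*8 = 38413 + 4/111 = 4263847/111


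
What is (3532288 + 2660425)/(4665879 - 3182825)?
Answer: 6192713/1483054 ≈ 4.1757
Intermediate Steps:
(3532288 + 2660425)/(4665879 - 3182825) = 6192713/1483054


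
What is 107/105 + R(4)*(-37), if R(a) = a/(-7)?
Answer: 2327/105 ≈ 22.162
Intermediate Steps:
R(a) = -a/7 (R(a) = a*(-⅐) = -a/7)
107/105 + R(4)*(-37) = 107/105 - ⅐*4*(-37) = 107*(1/105) - 4/7*(-37) = 107/105 + 148/7 = 2327/105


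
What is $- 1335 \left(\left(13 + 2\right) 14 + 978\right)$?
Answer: $-1585980$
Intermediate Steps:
$- 1335 \left(\left(13 + 2\right) 14 + 978\right) = - 1335 \left(15 \cdot 14 + 978\right) = - 1335 \left(210 + 978\right) = \left(-1335\right) 1188 = -1585980$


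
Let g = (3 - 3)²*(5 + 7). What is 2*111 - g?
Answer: 222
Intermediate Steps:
g = 0 (g = 0²*12 = 0*12 = 0)
2*111 - g = 2*111 - 1*0 = 222 + 0 = 222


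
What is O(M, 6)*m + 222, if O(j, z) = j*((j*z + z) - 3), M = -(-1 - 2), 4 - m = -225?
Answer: 14649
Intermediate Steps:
m = 229 (m = 4 - 1*(-225) = 4 + 225 = 229)
M = 3 (M = -1*(-3) = 3)
O(j, z) = j*(-3 + z + j*z) (O(j, z) = j*((z + j*z) - 3) = j*(-3 + z + j*z))
O(M, 6)*m + 222 = (3*(-3 + 6 + 3*6))*229 + 222 = (3*(-3 + 6 + 18))*229 + 222 = (3*21)*229 + 222 = 63*229 + 222 = 14427 + 222 = 14649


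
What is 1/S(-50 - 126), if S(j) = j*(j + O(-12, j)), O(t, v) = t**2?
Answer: 1/5632 ≈ 0.00017756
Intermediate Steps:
S(j) = j*(144 + j) (S(j) = j*(j + (-12)**2) = j*(j + 144) = j*(144 + j))
1/S(-50 - 126) = 1/((-50 - 126)*(144 + (-50 - 126))) = 1/(-176*(144 - 176)) = 1/(-176*(-32)) = 1/5632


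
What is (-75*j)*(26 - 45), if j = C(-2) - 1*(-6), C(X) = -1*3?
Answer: 4275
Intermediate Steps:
C(X) = -3
j = 3 (j = -3 - 1*(-6) = -3 + 6 = 3)
(-75*j)*(26 - 45) = (-75*3)*(26 - 45) = -225*(-19) = 4275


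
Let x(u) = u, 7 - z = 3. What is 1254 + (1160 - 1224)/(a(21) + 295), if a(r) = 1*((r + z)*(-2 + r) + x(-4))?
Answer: 480250/383 ≈ 1253.9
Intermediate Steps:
z = 4 (z = 7 - 1*3 = 7 - 3 = 4)
a(r) = -4 + (-2 + r)*(4 + r) (a(r) = 1*((r + 4)*(-2 + r) - 4) = 1*((4 + r)*(-2 + r) - 4) = 1*((-2 + r)*(4 + r) - 4) = 1*(-4 + (-2 + r)*(4 + r)) = -4 + (-2 + r)*(4 + r))
1254 + (1160 - 1224)/(a(21) + 295) = 1254 + (1160 - 1224)/((-12 + 21² + 2*21) + 295) = 1254 - 64/((-12 + 441 + 42) + 295) = 1254 - 64/(471 + 295) = 1254 - 64/766 = 1254 - 64*1/766 = 1254 - 32/383 = 480250/383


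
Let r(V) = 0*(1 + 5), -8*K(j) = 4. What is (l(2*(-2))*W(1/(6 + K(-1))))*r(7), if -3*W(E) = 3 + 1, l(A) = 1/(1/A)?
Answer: 0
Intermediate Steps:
K(j) = -½ (K(j) = -⅛*4 = -½)
r(V) = 0 (r(V) = 0*6 = 0)
l(A) = A
W(E) = -4/3 (W(E) = -(3 + 1)/3 = -⅓*4 = -4/3)
(l(2*(-2))*W(1/(6 + K(-1))))*r(7) = ((2*(-2))*(-4/3))*0 = -4*(-4/3)*0 = (16/3)*0 = 0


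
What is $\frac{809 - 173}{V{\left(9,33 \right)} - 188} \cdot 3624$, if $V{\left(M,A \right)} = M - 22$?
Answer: $- \frac{768288}{67} \approx -11467.0$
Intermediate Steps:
$V{\left(M,A \right)} = -22 + M$
$\frac{809 - 173}{V{\left(9,33 \right)} - 188} \cdot 3624 = \frac{809 - 173}{\left(-22 + 9\right) - 188} \cdot 3624 = \frac{636}{-13 - 188} \cdot 3624 = \frac{636}{-201} \cdot 3624 = 636 \left(- \frac{1}{201}\right) 3624 = \left(- \frac{212}{67}\right) 3624 = - \frac{768288}{67}$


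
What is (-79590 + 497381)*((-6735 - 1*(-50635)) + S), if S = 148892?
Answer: 80546762472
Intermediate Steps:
(-79590 + 497381)*((-6735 - 1*(-50635)) + S) = (-79590 + 497381)*((-6735 - 1*(-50635)) + 148892) = 417791*((-6735 + 50635) + 148892) = 417791*(43900 + 148892) = 417791*192792 = 80546762472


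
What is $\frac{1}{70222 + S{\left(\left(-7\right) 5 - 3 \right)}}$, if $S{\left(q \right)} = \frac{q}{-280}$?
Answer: $\frac{140}{9831099} \approx 1.4241 \cdot 10^{-5}$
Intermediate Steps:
$S{\left(q \right)} = - \frac{q}{280}$ ($S{\left(q \right)} = q \left(- \frac{1}{280}\right) = - \frac{q}{280}$)
$\frac{1}{70222 + S{\left(\left(-7\right) 5 - 3 \right)}} = \frac{1}{70222 - \frac{\left(-7\right) 5 - 3}{280}} = \frac{1}{70222 - \frac{-35 - 3}{280}} = \frac{1}{70222 - - \frac{19}{140}} = \frac{1}{70222 + \frac{19}{140}} = \frac{1}{\frac{9831099}{140}} = \frac{140}{9831099}$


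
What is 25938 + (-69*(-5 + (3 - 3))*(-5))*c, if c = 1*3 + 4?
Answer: 13863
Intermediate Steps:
c = 7 (c = 3 + 4 = 7)
25938 + (-69*(-5 + (3 - 3))*(-5))*c = 25938 - 69*(-5 + (3 - 3))*(-5)*7 = 25938 - 69*(-5 + 0)*(-5)*7 = 25938 - (-345)*(-5)*7 = 25938 - 69*25*7 = 25938 - 1725*7 = 25938 - 12075 = 13863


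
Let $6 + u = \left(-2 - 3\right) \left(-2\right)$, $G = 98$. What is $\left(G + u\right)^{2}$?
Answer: $10404$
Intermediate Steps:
$u = 4$ ($u = -6 + \left(-2 - 3\right) \left(-2\right) = -6 - -10 = -6 + 10 = 4$)
$\left(G + u\right)^{2} = \left(98 + 4\right)^{2} = 102^{2} = 10404$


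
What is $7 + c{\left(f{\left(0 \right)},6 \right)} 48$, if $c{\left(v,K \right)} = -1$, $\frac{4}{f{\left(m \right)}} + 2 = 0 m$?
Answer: $-41$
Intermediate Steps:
$f{\left(m \right)} = -2$ ($f{\left(m \right)} = \frac{4}{-2 + 0 m} = \frac{4}{-2 + 0} = \frac{4}{-2} = 4 \left(- \frac{1}{2}\right) = -2$)
$7 + c{\left(f{\left(0 \right)},6 \right)} 48 = 7 - 48 = -41$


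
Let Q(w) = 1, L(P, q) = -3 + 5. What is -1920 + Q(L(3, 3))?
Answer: -1919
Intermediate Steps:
L(P, q) = 2
-1920 + Q(L(3, 3)) = -1920 + 1 = -1919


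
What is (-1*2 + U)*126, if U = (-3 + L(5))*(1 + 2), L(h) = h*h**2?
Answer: 45864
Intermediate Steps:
L(h) = h**3
U = 366 (U = (-3 + 5**3)*(1 + 2) = (-3 + 125)*3 = 122*3 = 366)
(-1*2 + U)*126 = (-1*2 + 366)*126 = (-2 + 366)*126 = 364*126 = 45864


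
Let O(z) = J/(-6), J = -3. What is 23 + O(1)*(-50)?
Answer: -2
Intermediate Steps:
O(z) = ½ (O(z) = -3/(-6) = -3*(-⅙) = ½)
23 + O(1)*(-50) = 23 + (½)*(-50) = 23 - 25 = -2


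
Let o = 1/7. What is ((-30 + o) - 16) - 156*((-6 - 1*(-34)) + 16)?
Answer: -48369/7 ≈ -6909.9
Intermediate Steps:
o = ⅐ ≈ 0.14286
((-30 + o) - 16) - 156*((-6 - 1*(-34)) + 16) = ((-30 + ⅐) - 16) - 156*((-6 - 1*(-34)) + 16) = (-209/7 - 16) - 156*((-6 + 34) + 16) = -321/7 - 156*(28 + 16) = -321/7 - 156*44 = -321/7 - 6864 = -48369/7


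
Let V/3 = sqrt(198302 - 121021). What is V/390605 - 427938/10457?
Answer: -427938/10457 + 3*sqrt(77281)/390605 ≈ -40.921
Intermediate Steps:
V = 3*sqrt(77281) (V = 3*sqrt(198302 - 121021) = 3*sqrt(77281) ≈ 833.98)
V/390605 - 427938/10457 = (3*sqrt(77281))/390605 - 427938/10457 = (3*sqrt(77281))*(1/390605) - 427938*1/10457 = 3*sqrt(77281)/390605 - 427938/10457 = -427938/10457 + 3*sqrt(77281)/390605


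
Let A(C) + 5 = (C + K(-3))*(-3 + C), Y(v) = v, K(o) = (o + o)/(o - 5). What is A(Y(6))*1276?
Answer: 19459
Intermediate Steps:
K(o) = 2*o/(-5 + o) (K(o) = (2*o)/(-5 + o) = 2*o/(-5 + o))
A(C) = -5 + (-3 + C)*(¾ + C) (A(C) = -5 + (C + 2*(-3)/(-5 - 3))*(-3 + C) = -5 + (C + 2*(-3)/(-8))*(-3 + C) = -5 + (C + 2*(-3)*(-⅛))*(-3 + C) = -5 + (C + ¾)*(-3 + C) = -5 + (¾ + C)*(-3 + C) = -5 + (-3 + C)*(¾ + C))
A(Y(6))*1276 = (-29/4 + 6² - 9/4*6)*1276 = (-29/4 + 36 - 27/2)*1276 = (61/4)*1276 = 19459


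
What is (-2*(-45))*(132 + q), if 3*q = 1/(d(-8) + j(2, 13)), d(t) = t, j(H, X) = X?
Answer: 11886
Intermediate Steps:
q = 1/15 (q = 1/(3*(-8 + 13)) = (1/3)/5 = (1/3)*(1/5) = 1/15 ≈ 0.066667)
(-2*(-45))*(132 + q) = (-2*(-45))*(132 + 1/15) = 90*(1981/15) = 11886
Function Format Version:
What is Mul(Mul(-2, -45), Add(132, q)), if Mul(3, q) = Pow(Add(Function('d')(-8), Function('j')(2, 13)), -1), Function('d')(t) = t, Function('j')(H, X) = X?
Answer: 11886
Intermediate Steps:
q = Rational(1, 15) (q = Mul(Rational(1, 3), Pow(Add(-8, 13), -1)) = Mul(Rational(1, 3), Pow(5, -1)) = Mul(Rational(1, 3), Rational(1, 5)) = Rational(1, 15) ≈ 0.066667)
Mul(Mul(-2, -45), Add(132, q)) = Mul(Mul(-2, -45), Add(132, Rational(1, 15))) = Mul(90, Rational(1981, 15)) = 11886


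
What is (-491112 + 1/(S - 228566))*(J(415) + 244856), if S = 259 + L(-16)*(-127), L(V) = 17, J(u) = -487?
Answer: -27658811963205217/230466 ≈ -1.2001e+11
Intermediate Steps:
S = -1900 (S = 259 + 17*(-127) = 259 - 2159 = -1900)
(-491112 + 1/(S - 228566))*(J(415) + 244856) = (-491112 + 1/(-1900 - 228566))*(-487 + 244856) = (-491112 + 1/(-230466))*244369 = (-491112 - 1/230466)*244369 = -113184618193/230466*244369 = -27658811963205217/230466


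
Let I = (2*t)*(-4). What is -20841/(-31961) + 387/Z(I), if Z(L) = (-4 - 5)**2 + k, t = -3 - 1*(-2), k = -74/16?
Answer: 111685107/19528171 ≈ 5.7192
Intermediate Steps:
k = -37/8 (k = -74*1/16 = -37/8 ≈ -4.6250)
t = -1 (t = -3 + 2 = -1)
I = 8 (I = (2*(-1))*(-4) = -2*(-4) = 8)
Z(L) = 611/8 (Z(L) = (-4 - 5)**2 - 37/8 = (-9)**2 - 37/8 = 81 - 37/8 = 611/8)
-20841/(-31961) + 387/Z(I) = -20841/(-31961) + 387/(611/8) = -20841*(-1/31961) + 387*(8/611) = 20841/31961 + 3096/611 = 111685107/19528171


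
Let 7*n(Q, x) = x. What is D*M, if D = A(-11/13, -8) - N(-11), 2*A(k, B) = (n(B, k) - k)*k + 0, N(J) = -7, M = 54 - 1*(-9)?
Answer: 71262/169 ≈ 421.67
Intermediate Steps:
M = 63 (M = 54 + 9 = 63)
n(Q, x) = x/7
A(k, B) = -3*k²/7 (A(k, B) = ((k/7 - k)*k + 0)/2 = ((-6*k/7)*k + 0)/2 = (-6*k²/7 + 0)/2 = (-6*k²/7)/2 = -3*k²/7)
D = 7918/1183 (D = -3*(-11/13)²/7 - 1*(-7) = -3*(-11*1/13)²/7 + 7 = -3*(-11/13)²/7 + 7 = -3/7*121/169 + 7 = -363/1183 + 7 = 7918/1183 ≈ 6.6932)
D*M = (7918/1183)*63 = 71262/169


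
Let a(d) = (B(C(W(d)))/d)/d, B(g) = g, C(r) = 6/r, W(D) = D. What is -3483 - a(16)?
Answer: -7133187/2048 ≈ -3483.0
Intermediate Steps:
a(d) = 6/d³ (a(d) = ((6/d)/d)/d = (6/d²)/d = 6/d³)
-3483 - a(16) = -3483 - 6/16³ = -3483 - 6/4096 = -3483 - 1*3/2048 = -3483 - 3/2048 = -7133187/2048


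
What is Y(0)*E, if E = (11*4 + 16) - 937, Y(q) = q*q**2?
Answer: 0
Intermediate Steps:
Y(q) = q**3
E = -877 (E = (44 + 16) - 937 = 60 - 937 = -877)
Y(0)*E = 0**3*(-877) = 0*(-877) = 0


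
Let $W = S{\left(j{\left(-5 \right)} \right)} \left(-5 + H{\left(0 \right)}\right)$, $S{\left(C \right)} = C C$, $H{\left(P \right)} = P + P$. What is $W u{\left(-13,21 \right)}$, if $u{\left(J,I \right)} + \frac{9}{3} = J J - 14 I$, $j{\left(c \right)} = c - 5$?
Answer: $64000$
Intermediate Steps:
$H{\left(P \right)} = 2 P$
$j{\left(c \right)} = -5 + c$ ($j{\left(c \right)} = c - 5 = -5 + c$)
$S{\left(C \right)} = C^{2}$
$u{\left(J,I \right)} = -3 + J^{2} - 14 I$ ($u{\left(J,I \right)} = -3 - \left(14 I - J J\right) = -3 - \left(- J^{2} + 14 I\right) = -3 + J^{2} - 14 I$)
$W = -500$ ($W = \left(-5 - 5\right)^{2} \left(-5 + 2 \cdot 0\right) = \left(-10\right)^{2} \left(-5 + 0\right) = 100 \left(-5\right) = -500$)
$W u{\left(-13,21 \right)} = - 500 \left(-3 + \left(-13\right)^{2} - 294\right) = - 500 \left(-3 + 169 - 294\right) = \left(-500\right) \left(-128\right) = 64000$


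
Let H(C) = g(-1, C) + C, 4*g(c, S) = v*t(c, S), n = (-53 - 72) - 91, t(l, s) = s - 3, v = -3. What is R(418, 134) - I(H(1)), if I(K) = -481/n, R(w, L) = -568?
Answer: -123169/216 ≈ -570.23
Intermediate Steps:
t(l, s) = -3 + s
n = -216 (n = -125 - 91 = -216)
g(c, S) = 9/4 - 3*S/4 (g(c, S) = (-3*(-3 + S))/4 = (9 - 3*S)/4 = 9/4 - 3*S/4)
H(C) = 9/4 + C/4 (H(C) = (9/4 - 3*C/4) + C = 9/4 + C/4)
I(K) = 481/216 (I(K) = -481/(-216) = -481*(-1/216) = 481/216)
R(418, 134) - I(H(1)) = -568 - 1*481/216 = -568 - 481/216 = -123169/216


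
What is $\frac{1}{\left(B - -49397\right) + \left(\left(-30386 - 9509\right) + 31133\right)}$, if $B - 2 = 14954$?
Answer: $\frac{1}{55591} \approx 1.7989 \cdot 10^{-5}$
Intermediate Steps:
$B = 14956$ ($B = 2 + 14954 = 14956$)
$\frac{1}{\left(B - -49397\right) + \left(\left(-30386 - 9509\right) + 31133\right)} = \frac{1}{\left(14956 - -49397\right) + \left(\left(-30386 - 9509\right) + 31133\right)} = \frac{1}{\left(14956 + 49397\right) + \left(-39895 + 31133\right)} = \frac{1}{64353 - 8762} = \frac{1}{55591}$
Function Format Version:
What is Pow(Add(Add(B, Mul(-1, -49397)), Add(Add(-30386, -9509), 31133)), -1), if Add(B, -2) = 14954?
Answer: Rational(1, 55591) ≈ 1.7989e-5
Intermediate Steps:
B = 14956 (B = Add(2, 14954) = 14956)
Pow(Add(Add(B, Mul(-1, -49397)), Add(Add(-30386, -9509), 31133)), -1) = Pow(Add(Add(14956, Mul(-1, -49397)), Add(Add(-30386, -9509), 31133)), -1) = Pow(Add(Add(14956, 49397), Add(-39895, 31133)), -1) = Pow(Add(64353, -8762), -1) = Pow(55591, -1) = Rational(1, 55591)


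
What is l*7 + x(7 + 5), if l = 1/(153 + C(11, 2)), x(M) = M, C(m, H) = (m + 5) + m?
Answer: 2167/180 ≈ 12.039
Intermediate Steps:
C(m, H) = 5 + 2*m (C(m, H) = (5 + m) + m = 5 + 2*m)
l = 1/180 (l = 1/(153 + (5 + 2*11)) = 1/(153 + (5 + 22)) = 1/(153 + 27) = 1/180 ≈ 0.0055556)
l*7 + x(7 + 5) = (1/180)*7 + (7 + 5) = 7/180 + 12 = 2167/180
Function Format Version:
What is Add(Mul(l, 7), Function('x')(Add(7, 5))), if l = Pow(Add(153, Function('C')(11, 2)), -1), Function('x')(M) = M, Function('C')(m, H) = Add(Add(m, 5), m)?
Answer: Rational(2167, 180) ≈ 12.039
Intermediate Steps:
Function('C')(m, H) = Add(5, Mul(2, m)) (Function('C')(m, H) = Add(Add(5, m), m) = Add(5, Mul(2, m)))
l = Rational(1, 180) (l = Pow(Add(153, Add(5, Mul(2, 11))), -1) = Pow(Add(153, Add(5, 22)), -1) = Pow(Add(153, 27), -1) = Pow(180, -1) = Rational(1, 180) ≈ 0.0055556)
Add(Mul(l, 7), Function('x')(Add(7, 5))) = Add(Mul(Rational(1, 180), 7), Add(7, 5)) = Add(Rational(7, 180), 12) = Rational(2167, 180)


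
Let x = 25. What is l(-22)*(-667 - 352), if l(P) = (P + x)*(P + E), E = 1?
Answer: 64197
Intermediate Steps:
l(P) = (1 + P)*(25 + P) (l(P) = (P + 25)*(P + 1) = (25 + P)*(1 + P) = (1 + P)*(25 + P))
l(-22)*(-667 - 352) = (25 + (-22)² + 26*(-22))*(-667 - 352) = (25 + 484 - 572)*(-1019) = -63*(-1019) = 64197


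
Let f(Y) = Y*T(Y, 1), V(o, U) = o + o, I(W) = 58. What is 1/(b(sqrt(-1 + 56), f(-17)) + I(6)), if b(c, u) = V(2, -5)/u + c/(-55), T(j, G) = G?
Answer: 918170/53037531 + 289*sqrt(55)/53037531 ≈ 0.017352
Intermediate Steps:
V(o, U) = 2*o
f(Y) = Y (f(Y) = Y*1 = Y)
b(c, u) = 4/u - c/55 (b(c, u) = (2*2)/u + c/(-55) = 4/u + c*(-1/55) = 4/u - c/55)
1/(b(sqrt(-1 + 56), f(-17)) + I(6)) = 1/((4/(-17) - sqrt(-1 + 56)/55) + 58) = 1/((4*(-1/17) - sqrt(55)/55) + 58) = 1/((-4/17 - sqrt(55)/55) + 58) = 1/(982/17 - sqrt(55)/55)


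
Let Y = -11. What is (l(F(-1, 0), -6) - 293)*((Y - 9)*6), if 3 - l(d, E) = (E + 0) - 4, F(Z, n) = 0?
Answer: 33600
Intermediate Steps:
l(d, E) = 7 - E (l(d, E) = 3 - ((E + 0) - 4) = 3 - (E - 4) = 3 - (-4 + E) = 3 + (4 - E) = 7 - E)
(l(F(-1, 0), -6) - 293)*((Y - 9)*6) = ((7 - 1*(-6)) - 293)*((-11 - 9)*6) = ((7 + 6) - 293)*(-20*6) = (13 - 293)*(-120) = -280*(-120) = 33600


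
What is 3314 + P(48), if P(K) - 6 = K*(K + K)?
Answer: 7928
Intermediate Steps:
P(K) = 6 + 2*K**2 (P(K) = 6 + K*(K + K) = 6 + K*(2*K) = 6 + 2*K**2)
3314 + P(48) = 3314 + (6 + 2*48**2) = 3314 + (6 + 2*2304) = 3314 + (6 + 4608) = 3314 + 4614 = 7928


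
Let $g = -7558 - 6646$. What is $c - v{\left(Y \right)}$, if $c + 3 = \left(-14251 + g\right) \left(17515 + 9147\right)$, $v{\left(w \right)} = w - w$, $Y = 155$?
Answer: $-758667213$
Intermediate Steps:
$g = -14204$ ($g = -7558 - 6646 = -14204$)
$v{\left(w \right)} = 0$
$c = -758667213$ ($c = -3 + \left(-14251 - 14204\right) \left(17515 + 9147\right) = -3 - 758667210 = -758667213$)
$c - v{\left(Y \right)} = -758667213 - 0 = -758667213 + 0 = -758667213$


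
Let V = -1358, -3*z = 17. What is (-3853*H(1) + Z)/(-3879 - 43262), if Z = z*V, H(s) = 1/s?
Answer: -11527/141423 ≈ -0.081507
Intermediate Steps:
z = -17/3 (z = -⅓*17 = -17/3 ≈ -5.6667)
H(s) = 1/s
Z = 23086/3 (Z = -17/3*(-1358) = 23086/3 ≈ 7695.3)
(-3853*H(1) + Z)/(-3879 - 43262) = (-3853/1 + 23086/3)/(-3879 - 43262) = (-3853*1 + 23086/3)/(-47141) = (-3853 + 23086/3)*(-1/47141) = (11527/3)*(-1/47141) = -11527/141423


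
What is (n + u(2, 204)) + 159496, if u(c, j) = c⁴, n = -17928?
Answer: 141584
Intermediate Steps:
(n + u(2, 204)) + 159496 = (-17928 + 2⁴) + 159496 = (-17928 + 16) + 159496 = -17912 + 159496 = 141584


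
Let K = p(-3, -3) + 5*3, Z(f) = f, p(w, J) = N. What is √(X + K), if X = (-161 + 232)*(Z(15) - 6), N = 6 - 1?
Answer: √659 ≈ 25.671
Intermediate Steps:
N = 5
p(w, J) = 5
K = 20 (K = 5 + 5*3 = 5 + 15 = 20)
X = 639 (X = (-161 + 232)*(15 - 6) = 71*9 = 639)
√(X + K) = √(639 + 20) = √659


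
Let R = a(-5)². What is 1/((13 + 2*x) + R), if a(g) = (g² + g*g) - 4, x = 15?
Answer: 1/2159 ≈ 0.00046318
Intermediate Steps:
a(g) = -4 + 2*g² (a(g) = (g² + g²) - 4 = 2*g² - 4 = -4 + 2*g²)
R = 2116 (R = (-4 + 2*(-5)²)² = (-4 + 2*25)² = (-4 + 50)² = 46² = 2116)
1/((13 + 2*x) + R) = 1/((13 + 2*15) + 2116) = 1/((13 + 30) + 2116) = 1/(43 + 2116) = 1/2159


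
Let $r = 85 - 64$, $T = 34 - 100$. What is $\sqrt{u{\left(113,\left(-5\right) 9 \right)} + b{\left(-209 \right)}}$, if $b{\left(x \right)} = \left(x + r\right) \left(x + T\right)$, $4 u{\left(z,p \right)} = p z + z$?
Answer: $11 \sqrt{417} \approx 224.63$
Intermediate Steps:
$T = -66$
$r = 21$
$u{\left(z,p \right)} = \frac{z}{4} + \frac{p z}{4}$ ($u{\left(z,p \right)} = \frac{p z + z}{4} = \frac{z + p z}{4} = \frac{z}{4} + \frac{p z}{4}$)
$b{\left(x \right)} = \left(-66 + x\right) \left(21 + x\right)$ ($b{\left(x \right)} = \left(x + 21\right) \left(x - 66\right) = \left(21 + x\right) \left(-66 + x\right) = \left(-66 + x\right) \left(21 + x\right)$)
$\sqrt{u{\left(113,\left(-5\right) 9 \right)} + b{\left(-209 \right)}} = \sqrt{\frac{1}{4} \cdot 113 \left(1 - 45\right) - \left(-8019 - 43681\right)} = \sqrt{\frac{1}{4} \cdot 113 \left(1 - 45\right) + \left(-1386 + 43681 + 9405\right)} = \sqrt{\frac{1}{4} \cdot 113 \left(-44\right) + 51700} = \sqrt{-1243 + 51700} = \sqrt{50457} = 11 \sqrt{417}$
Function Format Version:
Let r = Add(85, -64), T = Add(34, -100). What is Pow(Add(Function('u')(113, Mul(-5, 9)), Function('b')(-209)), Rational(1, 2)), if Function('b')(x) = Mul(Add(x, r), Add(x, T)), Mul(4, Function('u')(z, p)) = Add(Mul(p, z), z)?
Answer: Mul(11, Pow(417, Rational(1, 2))) ≈ 224.63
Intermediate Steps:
T = -66
r = 21
Function('u')(z, p) = Add(Mul(Rational(1, 4), z), Mul(Rational(1, 4), p, z)) (Function('u')(z, p) = Mul(Rational(1, 4), Add(Mul(p, z), z)) = Mul(Rational(1, 4), Add(z, Mul(p, z))) = Add(Mul(Rational(1, 4), z), Mul(Rational(1, 4), p, z)))
Function('b')(x) = Mul(Add(-66, x), Add(21, x)) (Function('b')(x) = Mul(Add(x, 21), Add(x, -66)) = Mul(Add(21, x), Add(-66, x)) = Mul(Add(-66, x), Add(21, x)))
Pow(Add(Function('u')(113, Mul(-5, 9)), Function('b')(-209)), Rational(1, 2)) = Pow(Add(Mul(Rational(1, 4), 113, Add(1, Mul(-5, 9))), Add(-1386, Pow(-209, 2), Mul(-45, -209))), Rational(1, 2)) = Pow(Add(Mul(Rational(1, 4), 113, Add(1, -45)), Add(-1386, 43681, 9405)), Rational(1, 2)) = Pow(Add(Mul(Rational(1, 4), 113, -44), 51700), Rational(1, 2)) = Pow(Add(-1243, 51700), Rational(1, 2)) = Pow(50457, Rational(1, 2)) = Mul(11, Pow(417, Rational(1, 2)))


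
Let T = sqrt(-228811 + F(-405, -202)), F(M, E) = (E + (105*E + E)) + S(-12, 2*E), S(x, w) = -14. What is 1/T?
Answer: -I*sqrt(5111)/35777 ≈ -0.0019982*I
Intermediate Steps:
F(M, E) = -14 + 107*E (F(M, E) = (E + (105*E + E)) - 14 = (E + 106*E) - 14 = 107*E - 14 = -14 + 107*E)
T = 7*I*sqrt(5111) (T = sqrt(-228811 + (-14 + 107*(-202))) = sqrt(-228811 + (-14 - 21614)) = sqrt(-228811 - 21628) = sqrt(-250439) = 7*I*sqrt(5111) ≈ 500.44*I)
1/T = 1/(7*I*sqrt(5111)) = -I*sqrt(5111)/35777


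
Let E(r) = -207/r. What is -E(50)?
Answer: 207/50 ≈ 4.1400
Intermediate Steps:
-E(50) = -(-207)/50 = -1*(-207/50) = 207/50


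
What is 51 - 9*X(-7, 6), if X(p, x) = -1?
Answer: 60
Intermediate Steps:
51 - 9*X(-7, 6) = 51 - 9*(-1) = 51 + 9 = 60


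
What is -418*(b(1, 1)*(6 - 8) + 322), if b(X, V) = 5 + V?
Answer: -129580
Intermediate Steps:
-418*(b(1, 1)*(6 - 8) + 322) = -418*((5 + 1)*(6 - 8) + 322) = -418*(6*(-2) + 322) = -418*(-12 + 322) = -418*310 = -129580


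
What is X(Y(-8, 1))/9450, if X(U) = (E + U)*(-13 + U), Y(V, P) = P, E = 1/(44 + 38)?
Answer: -83/64575 ≈ -0.0012853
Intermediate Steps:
E = 1/82 ≈ 0.012195
X(U) = (-13 + U)*(1/82 + U) (X(U) = (1/82 + U)*(-13 + U) = (-13 + U)*(1/82 + U))
X(Y(-8, 1))/9450 = (-13/82 + 1² - 1065/82*1)/9450 = (-13/82 + 1 - 1065/82)*(1/9450) = -498/41*1/9450 = -83/64575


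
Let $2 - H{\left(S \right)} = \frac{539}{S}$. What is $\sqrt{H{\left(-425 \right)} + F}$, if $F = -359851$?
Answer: $\frac{i \sqrt{2599899862}}{85} \approx 599.87 i$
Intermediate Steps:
$H{\left(S \right)} = 2 - \frac{539}{S}$
$\sqrt{H{\left(-425 \right)} + F} = \sqrt{\left(2 - \frac{539}{-425}\right) - 359851} = \sqrt{\left(2 - - \frac{539}{425}\right) - 359851} = \sqrt{\left(2 + \frac{539}{425}\right) - 359851} = \sqrt{\frac{1389}{425} - 359851} = \sqrt{- \frac{152935286}{425}} = \frac{i \sqrt{2599899862}}{85}$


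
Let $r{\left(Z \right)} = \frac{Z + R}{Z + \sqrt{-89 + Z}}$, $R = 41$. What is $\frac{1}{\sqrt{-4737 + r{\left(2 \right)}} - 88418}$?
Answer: $- \frac{1}{88418 - \sqrt{-4737 + \frac{43}{2 + i \sqrt{87}}}} \approx -1.131 \cdot 10^{-5} + 8.8029 \cdot 10^{-9} i$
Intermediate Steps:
$r{\left(Z \right)} = \frac{41 + Z}{Z + \sqrt{-89 + Z}}$ ($r{\left(Z \right)} = \frac{Z + 41}{Z + \sqrt{-89 + Z}} = \frac{41 + Z}{Z + \sqrt{-89 + Z}}$)
$\frac{1}{\sqrt{-4737 + r{\left(2 \right)}} - 88418} = \frac{1}{\sqrt{-4737 + \frac{41 + 2}{2 + \sqrt{-89 + 2}}} - 88418} = \frac{1}{\sqrt{-4737 + \frac{1}{2 + \sqrt{-87}} \cdot 43} - 88418} = \frac{1}{\sqrt{-4737 + \frac{1}{2 + i \sqrt{87}} \cdot 43} - 88418} = \frac{1}{\sqrt{-4737 + \frac{43}{2 + i \sqrt{87}}} - 88418} = \frac{1}{-88418 + \sqrt{-4737 + \frac{43}{2 + i \sqrt{87}}}}$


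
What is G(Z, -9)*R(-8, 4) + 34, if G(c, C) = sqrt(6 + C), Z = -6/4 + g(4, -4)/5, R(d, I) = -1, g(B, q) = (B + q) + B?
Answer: 34 - I*sqrt(3) ≈ 34.0 - 1.732*I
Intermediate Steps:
g(B, q) = q + 2*B
Z = -7/10 (Z = -6/4 + (-4 + 2*4)/5 = -6*1/4 + (-4 + 8)*(1/5) = -3/2 + 4*(1/5) = -3/2 + 4/5 = -7/10 ≈ -0.70000)
G(Z, -9)*R(-8, 4) + 34 = sqrt(6 - 9)*(-1) + 34 = sqrt(-3)*(-1) + 34 = (I*sqrt(3))*(-1) + 34 = -I*sqrt(3) + 34 = 34 - I*sqrt(3)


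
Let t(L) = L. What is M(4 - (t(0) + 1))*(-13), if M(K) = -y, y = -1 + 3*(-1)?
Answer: -52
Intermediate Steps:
y = -4 (y = -1 - 3 = -4)
M(K) = 4 (M(K) = -1*(-4) = 4)
M(4 - (t(0) + 1))*(-13) = 4*(-13) = -52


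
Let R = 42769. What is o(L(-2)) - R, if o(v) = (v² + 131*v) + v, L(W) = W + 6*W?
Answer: -44421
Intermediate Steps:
L(W) = 7*W
o(v) = v² + 132*v
o(L(-2)) - R = (7*(-2))*(132 + 7*(-2)) - 1*42769 = -14*(132 - 14) - 42769 = -14*118 - 42769 = -1652 - 42769 = -44421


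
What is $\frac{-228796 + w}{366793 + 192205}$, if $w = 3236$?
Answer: $- \frac{112780}{279499} \approx -0.40351$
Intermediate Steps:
$\frac{-228796 + w}{366793 + 192205} = \frac{-228796 + 3236}{366793 + 192205} = - \frac{225560}{558998} = \left(-225560\right) \frac{1}{558998} = - \frac{112780}{279499}$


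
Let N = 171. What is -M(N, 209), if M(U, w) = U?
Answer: -171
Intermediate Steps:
-M(N, 209) = -1*171 = -171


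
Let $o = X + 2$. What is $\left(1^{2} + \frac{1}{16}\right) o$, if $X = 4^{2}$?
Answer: $\frac{153}{8} \approx 19.125$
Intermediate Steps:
$X = 16$
$o = 18$ ($o = 16 + 2 = 18$)
$\left(1^{2} + \frac{1}{16}\right) o = \left(1^{2} + \frac{1}{16}\right) 18 = \left(1 + \frac{1}{16}\right) 18 = \frac{17}{16} \cdot 18 = \frac{153}{8}$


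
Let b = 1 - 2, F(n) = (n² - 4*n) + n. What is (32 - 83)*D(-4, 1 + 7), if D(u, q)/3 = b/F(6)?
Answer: 17/2 ≈ 8.5000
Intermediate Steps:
F(n) = n² - 3*n
b = -1
D(u, q) = -⅙ (D(u, q) = 3*(-1/(6*(-3 + 6))) = 3*(-1/(6*3)) = 3*(-1/18) = -⅙)
(32 - 83)*D(-4, 1 + 7) = (32 - 83)*(-⅙) = -51*(-⅙) = 17/2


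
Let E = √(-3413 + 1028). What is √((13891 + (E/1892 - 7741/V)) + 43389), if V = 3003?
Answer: √(3820243375560612 + 105756651*I*√265)/258258 ≈ 239.33 + 5.3926e-5*I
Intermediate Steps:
E = 3*I*√265 (E = √(-2385) = 3*I*√265 ≈ 48.836*I)
√((13891 + (E/1892 - 7741/V)) + 43389) = √((13891 + ((3*I*√265)/1892 - 7741/3003)) + 43389) = √((13891 + ((3*I*√265)*(1/1892) - 7741*1/3003)) + 43389) = √((13891 + (3*I*√265/1892 - 7741/3003)) + 43389) = √((13891 + (-7741/3003 + 3*I*√265/1892)) + 43389) = √((41706932/3003 + 3*I*√265/1892) + 43389) = √(172004099/3003 + 3*I*√265/1892)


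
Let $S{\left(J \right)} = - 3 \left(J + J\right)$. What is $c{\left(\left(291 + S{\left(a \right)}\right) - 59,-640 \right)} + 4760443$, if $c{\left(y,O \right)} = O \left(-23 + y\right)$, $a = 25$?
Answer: $4722683$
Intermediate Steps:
$S{\left(J \right)} = - 6 J$ ($S{\left(J \right)} = - 3 \cdot 2 J = - 6 J$)
$c{\left(\left(291 + S{\left(a \right)}\right) - 59,-640 \right)} + 4760443 = - 640 \left(-23 + \left(\left(291 - 150\right) - 59\right)\right) + 4760443 = - 640 \left(-23 + \left(141 - 59\right)\right) + 4760443 = - 640 \left(-23 + 82\right) + 4760443 = \left(-640\right) 59 + 4760443 = -37760 + 4760443 = 4722683$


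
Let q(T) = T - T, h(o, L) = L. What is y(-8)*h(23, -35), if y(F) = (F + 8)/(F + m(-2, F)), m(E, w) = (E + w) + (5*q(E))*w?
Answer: 0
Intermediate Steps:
q(T) = 0
m(E, w) = E + w (m(E, w) = (E + w) + (5*0)*w = (E + w) + 0*w = (E + w) + 0 = E + w)
y(F) = (8 + F)/(-2 + 2*F) (y(F) = (F + 8)/(F + (-2 + F)) = (8 + F)/(-2 + 2*F))
y(-8)*h(23, -35) = ((8 - 8)/(2*(-1 - 8)))*(-35) = ((½)*0/(-9))*(-35) = ((½)*(-⅑)*0)*(-35) = 0*(-35) = 0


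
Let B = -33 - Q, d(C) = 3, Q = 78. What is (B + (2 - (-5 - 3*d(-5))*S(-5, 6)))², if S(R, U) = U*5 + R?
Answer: 58081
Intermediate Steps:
B = -111 (B = -33 - 1*78 = -33 - 78 = -111)
S(R, U) = R + 5*U (S(R, U) = 5*U + R = R + 5*U)
(B + (2 - (-5 - 3*d(-5))*S(-5, 6)))² = (-111 + (2 - (-5 - 3*3)*(-5 + 5*6)))² = (-111 + (2 - (-5 - 9)*(-5 + 30)))² = (-111 + (2 - (-14)*25))² = (-111 + (2 - 1*(-350)))² = (-111 + (2 + 350))² = (-111 + 352)² = 241² = 58081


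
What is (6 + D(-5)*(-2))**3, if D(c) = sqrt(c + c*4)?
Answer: -1584 - 80*I ≈ -1584.0 - 80.0*I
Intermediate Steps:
D(c) = sqrt(5)*sqrt(c) (D(c) = sqrt(c + 4*c) = sqrt(5*c) = sqrt(5)*sqrt(c))
(6 + D(-5)*(-2))**3 = (6 + (sqrt(5)*sqrt(-5))*(-2))**3 = (6 + (sqrt(5)*(I*sqrt(5)))*(-2))**3 = (6 + (5*I)*(-2))**3 = (6 - 10*I)**3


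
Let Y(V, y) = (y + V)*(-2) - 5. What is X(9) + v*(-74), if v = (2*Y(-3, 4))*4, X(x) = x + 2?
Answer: 4155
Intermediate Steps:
X(x) = 2 + x
Y(V, y) = -5 - 2*V - 2*y (Y(V, y) = (V + y)*(-2) - 5 = (-2*V - 2*y) - 5 = -5 - 2*V - 2*y)
v = -56 (v = (2*(-5 - 2*(-3) - 2*4))*4 = (2*(-5 + 6 - 8))*4 = (2*(-7))*4 = -14*4 = -56)
X(9) + v*(-74) = (2 + 9) - 56*(-74) = 11 + 4144 = 4155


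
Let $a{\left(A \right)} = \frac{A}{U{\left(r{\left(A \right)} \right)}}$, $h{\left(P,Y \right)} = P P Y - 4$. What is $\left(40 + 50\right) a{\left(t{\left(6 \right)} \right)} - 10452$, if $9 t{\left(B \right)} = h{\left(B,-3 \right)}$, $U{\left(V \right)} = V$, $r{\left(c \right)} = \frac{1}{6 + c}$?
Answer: $- \frac{29108}{9} \approx -3234.2$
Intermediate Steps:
$h{\left(P,Y \right)} = -4 + Y P^{2}$ ($h{\left(P,Y \right)} = P^{2} Y - 4 = Y P^{2} - 4 = -4 + Y P^{2}$)
$t{\left(B \right)} = - \frac{4}{9} - \frac{B^{2}}{3}$ ($t{\left(B \right)} = \frac{-4 - 3 B^{2}}{9} = - \frac{4}{9} - \frac{B^{2}}{3}$)
$a{\left(A \right)} = A \left(6 + A\right)$ ($a{\left(A \right)} = \frac{A}{\frac{1}{6 + A}} = A \left(6 + A\right)$)
$\left(40 + 50\right) a{\left(t{\left(6 \right)} \right)} - 10452 = \left(40 + 50\right) \left(- \frac{4}{9} - \frac{6^{2}}{3}\right) \left(6 - \left(\frac{4}{9} + \frac{6^{2}}{3}\right)\right) - 10452 = 90 \left(- \frac{4}{9} - 12\right) \left(6 - \frac{112}{9}\right) - 10452 = 90 \left(- \frac{112 \left(6 - \frac{112}{9}\right)}{9}\right) - 10452 = 90 \left(\left(- \frac{112}{9}\right) \left(- \frac{58}{9}\right)\right) - 10452 = 90 \cdot \frac{6496}{81} - 10452 = \frac{64960}{9} - 10452 = - \frac{29108}{9}$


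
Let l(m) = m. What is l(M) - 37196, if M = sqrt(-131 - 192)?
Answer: -37196 + I*sqrt(323) ≈ -37196.0 + 17.972*I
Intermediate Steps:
M = I*sqrt(323) (M = sqrt(-323) = I*sqrt(323) ≈ 17.972*I)
l(M) - 37196 = I*sqrt(323) - 37196 = -37196 + I*sqrt(323)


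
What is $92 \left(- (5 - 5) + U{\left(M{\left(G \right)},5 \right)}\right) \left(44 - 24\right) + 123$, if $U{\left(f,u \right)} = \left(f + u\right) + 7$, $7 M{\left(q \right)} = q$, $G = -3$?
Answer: $\frac{149901}{7} \approx 21414.0$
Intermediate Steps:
$M{\left(q \right)} = \frac{q}{7}$
$U{\left(f,u \right)} = 7 + f + u$
$92 \left(- (5 - 5) + U{\left(M{\left(G \right)},5 \right)}\right) \left(44 - 24\right) + 123 = 92 \left(- (5 - 5) + \left(7 + \frac{1}{7} \left(-3\right) + 5\right)\right) \left(44 - 24\right) + 123 = 92 \left(\left(-1\right) 0 + \left(7 - \frac{3}{7} + 5\right)\right) 20 + 123 = 92 \left(0 + \frac{81}{7}\right) 20 + 123 = 92 \cdot \frac{81}{7} \cdot 20 + 123 = 92 \cdot \frac{1620}{7} + 123 = \frac{149040}{7} + 123 = \frac{149901}{7}$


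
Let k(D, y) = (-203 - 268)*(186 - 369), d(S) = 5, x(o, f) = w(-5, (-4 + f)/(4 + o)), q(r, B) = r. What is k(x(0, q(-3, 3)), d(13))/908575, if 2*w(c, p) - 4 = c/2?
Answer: 86193/908575 ≈ 0.094866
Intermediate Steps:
w(c, p) = 2 + c/4 (w(c, p) = 2 + (c/2)/2 = 2 + c/4)
x(o, f) = 3/4 (x(o, f) = 2 + (1/4)*(-5) = 2 - 5/4 = 3/4)
k(D, y) = 86193 (k(D, y) = -471*(-183) = 86193)
k(x(0, q(-3, 3)), d(13))/908575 = 86193/908575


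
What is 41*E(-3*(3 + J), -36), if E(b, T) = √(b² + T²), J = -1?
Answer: 246*√37 ≈ 1496.4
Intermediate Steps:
E(b, T) = √(T² + b²)
41*E(-3*(3 + J), -36) = 41*√((-36)² + (-3*(3 - 1))²) = 41*√(1296 + (-3*2)²) = 41*√(1296 + (-6)²) = 41*√(1296 + 36) = 41*√1332 = 41*(6*√37) = 246*√37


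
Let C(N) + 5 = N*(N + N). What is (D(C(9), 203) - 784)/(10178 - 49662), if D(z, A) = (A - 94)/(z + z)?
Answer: 246067/12397976 ≈ 0.019847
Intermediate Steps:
C(N) = -5 + 2*N**2 (C(N) = -5 + N*(N + N) = -5 + N*(2*N) = -5 + 2*N**2)
D(z, A) = (-94 + A)/(2*z) (D(z, A) = (-94 + A)/((2*z)) = (-94 + A)*(1/(2*z)) = (-94 + A)/(2*z))
(D(C(9), 203) - 784)/(10178 - 49662) = ((-94 + 203)/(2*(-5 + 2*9**2)) - 784)/(10178 - 49662) = ((1/2)*109/(-5 + 2*81) - 784)/(-39484) = ((1/2)*109/(-5 + 162) - 784)*(-1/39484) = ((1/2)*109/157 - 784)*(-1/39484) = ((1/2)*(1/157)*109 - 784)*(-1/39484) = (109/314 - 784)*(-1/39484) = -246067/314*(-1/39484) = 246067/12397976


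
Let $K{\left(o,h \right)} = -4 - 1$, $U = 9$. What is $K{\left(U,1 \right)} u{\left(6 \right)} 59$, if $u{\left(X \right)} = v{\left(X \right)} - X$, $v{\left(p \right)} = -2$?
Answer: $2360$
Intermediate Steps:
$K{\left(o,h \right)} = -5$ ($K{\left(o,h \right)} = -4 - 1 = -5$)
$u{\left(X \right)} = -2 - X$
$K{\left(U,1 \right)} u{\left(6 \right)} 59 = - 5 \left(-2 - 6\right) 59 = \left(-5\right) \left(-8\right) 59 = 40 \cdot 59 = 2360$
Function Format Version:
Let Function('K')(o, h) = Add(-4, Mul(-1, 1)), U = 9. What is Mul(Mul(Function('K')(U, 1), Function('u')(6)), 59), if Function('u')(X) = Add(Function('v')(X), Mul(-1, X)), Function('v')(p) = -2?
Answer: 2360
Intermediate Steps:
Function('K')(o, h) = -5 (Function('K')(o, h) = Add(-4, -1) = -5)
Function('u')(X) = Add(-2, Mul(-1, X))
Mul(Mul(Function('K')(U, 1), Function('u')(6)), 59) = Mul(Mul(-5, Add(-2, Mul(-1, 6))), 59) = Mul(Mul(-5, Add(-2, -6)), 59) = Mul(Mul(-5, -8), 59) = Mul(40, 59) = 2360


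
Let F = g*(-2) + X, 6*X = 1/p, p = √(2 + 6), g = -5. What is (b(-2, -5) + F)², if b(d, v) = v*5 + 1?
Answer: (336 - √2)²/576 ≈ 194.35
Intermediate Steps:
p = 2*√2 (p = √8 = 2*√2 ≈ 2.8284)
b(d, v) = 1 + 5*v (b(d, v) = 5*v + 1 = 1 + 5*v)
X = √2/24 (X = 1/(6*((2*√2))) = (√2/4)/6 = √2/24 ≈ 0.058926)
F = 10 + √2/24 (F = -5*(-2) + √2/24 = 10 + √2/24 ≈ 10.059)
(b(-2, -5) + F)² = ((1 + 5*(-5)) + (10 + √2/24))² = ((1 - 25) + (10 + √2/24))² = (-24 + (10 + √2/24))² = (-14 + √2/24)²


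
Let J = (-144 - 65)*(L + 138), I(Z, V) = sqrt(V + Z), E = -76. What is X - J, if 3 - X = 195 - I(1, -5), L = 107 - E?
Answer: 66897 + 2*I ≈ 66897.0 + 2.0*I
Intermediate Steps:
L = 183 (L = 107 - 1*(-76) = 107 + 76 = 183)
J = -67089 (J = (-144 - 65)*(183 + 138) = -209*321 = -67089)
X = -192 + 2*I (X = 3 - (195 - sqrt(-5 + 1)) = 3 - (195 - sqrt(-4)) = 3 - (195 - 2*I) = 3 + (-195 + 2*I) = -192 + 2*I ≈ -192.0 + 2.0*I)
X - J = (-192 + 2*I) - 1*(-67089) = (-192 + 2*I) + 67089 = 66897 + 2*I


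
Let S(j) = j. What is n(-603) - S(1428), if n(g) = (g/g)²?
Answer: -1427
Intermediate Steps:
n(g) = 1 (n(g) = 1² = 1)
n(-603) - S(1428) = 1 - 1*1428 = 1 - 1428 = -1427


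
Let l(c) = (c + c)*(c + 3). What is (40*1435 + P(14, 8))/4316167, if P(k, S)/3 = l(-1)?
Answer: 57388/4316167 ≈ 0.013296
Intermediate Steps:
l(c) = 2*c*(3 + c) (l(c) = (2*c)*(3 + c) = 2*c*(3 + c))
P(k, S) = -12 (P(k, S) = 3*(2*(-1)*(3 - 1)) = 3*(2*(-1)*2) = 3*(-4) = -12)
(40*1435 + P(14, 8))/4316167 = (40*1435 - 12)/4316167 = (57400 - 12)*(1/4316167) = 57388*(1/4316167) = 57388/4316167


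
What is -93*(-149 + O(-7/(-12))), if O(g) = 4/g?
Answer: 92535/7 ≈ 13219.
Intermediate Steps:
-93*(-149 + O(-7/(-12))) = -93*(-149 + 4/((-7/(-12)))) = -93*(-149 + 4/((-7*(-1/12)))) = -93*(-149 + 4/(7/12)) = -93*(-149 + 4*(12/7)) = -93*(-149 + 48/7) = -93*(-995/7) = 92535/7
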